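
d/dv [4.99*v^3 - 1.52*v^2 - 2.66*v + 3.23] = 14.97*v^2 - 3.04*v - 2.66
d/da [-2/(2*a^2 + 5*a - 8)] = 2*(4*a + 5)/(2*a^2 + 5*a - 8)^2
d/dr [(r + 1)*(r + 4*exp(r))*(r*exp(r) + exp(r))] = (r + 1)*(r + (r + 1)*(4*exp(r) + 1) + (r + 2)*(r + 4*exp(r)) + 4*exp(r))*exp(r)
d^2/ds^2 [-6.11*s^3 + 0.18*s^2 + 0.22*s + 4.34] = 0.36 - 36.66*s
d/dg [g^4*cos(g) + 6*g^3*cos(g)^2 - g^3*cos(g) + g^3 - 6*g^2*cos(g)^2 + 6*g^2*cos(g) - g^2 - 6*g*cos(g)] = -g^4*sin(g) + g^3*sin(g) - 6*g^3*sin(2*g) + 4*g^3*cos(g) - 6*g^2*sin(g) + 6*g^2*sin(2*g) + 18*g^2*cos(g)^2 - 3*g^2*cos(g) + 3*g^2 + 6*g*sin(g) - 12*g*cos(g)^2 + 12*g*cos(g) - 2*g - 6*cos(g)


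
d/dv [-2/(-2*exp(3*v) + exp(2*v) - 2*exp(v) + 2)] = 4*(-3*exp(2*v) + exp(v) - 1)*exp(v)/(2*exp(3*v) - exp(2*v) + 2*exp(v) - 2)^2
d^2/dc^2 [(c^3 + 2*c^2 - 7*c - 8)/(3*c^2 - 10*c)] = 2*(97*c^3 - 216*c^2 + 720*c - 800)/(c^3*(27*c^3 - 270*c^2 + 900*c - 1000))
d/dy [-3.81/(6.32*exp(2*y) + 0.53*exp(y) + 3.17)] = (48.1584*exp(y) + 2.0193)*exp(y)/(6.32*exp(2*y) + 0.53*exp(y) + 3.17)^2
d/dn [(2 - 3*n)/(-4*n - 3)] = 17/(4*n + 3)^2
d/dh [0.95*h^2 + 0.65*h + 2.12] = 1.9*h + 0.65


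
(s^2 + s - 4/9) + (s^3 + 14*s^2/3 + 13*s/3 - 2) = s^3 + 17*s^2/3 + 16*s/3 - 22/9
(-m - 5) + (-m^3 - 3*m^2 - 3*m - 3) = -m^3 - 3*m^2 - 4*m - 8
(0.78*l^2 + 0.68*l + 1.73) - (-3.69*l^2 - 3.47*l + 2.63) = 4.47*l^2 + 4.15*l - 0.9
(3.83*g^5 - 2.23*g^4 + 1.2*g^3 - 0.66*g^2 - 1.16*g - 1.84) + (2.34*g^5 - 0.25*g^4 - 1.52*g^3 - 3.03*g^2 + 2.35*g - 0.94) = 6.17*g^5 - 2.48*g^4 - 0.32*g^3 - 3.69*g^2 + 1.19*g - 2.78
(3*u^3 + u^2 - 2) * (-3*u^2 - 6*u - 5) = -9*u^5 - 21*u^4 - 21*u^3 + u^2 + 12*u + 10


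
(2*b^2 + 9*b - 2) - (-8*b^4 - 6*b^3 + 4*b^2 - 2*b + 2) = 8*b^4 + 6*b^3 - 2*b^2 + 11*b - 4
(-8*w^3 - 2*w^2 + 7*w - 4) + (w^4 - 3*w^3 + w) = w^4 - 11*w^3 - 2*w^2 + 8*w - 4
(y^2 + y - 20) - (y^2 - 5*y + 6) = 6*y - 26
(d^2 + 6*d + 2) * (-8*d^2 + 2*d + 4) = -8*d^4 - 46*d^3 + 28*d + 8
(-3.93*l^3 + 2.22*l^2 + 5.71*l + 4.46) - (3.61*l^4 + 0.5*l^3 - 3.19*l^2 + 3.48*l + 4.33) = -3.61*l^4 - 4.43*l^3 + 5.41*l^2 + 2.23*l + 0.13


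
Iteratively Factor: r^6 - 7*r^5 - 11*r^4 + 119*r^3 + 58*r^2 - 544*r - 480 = (r - 5)*(r^5 - 2*r^4 - 21*r^3 + 14*r^2 + 128*r + 96) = (r - 5)*(r + 2)*(r^4 - 4*r^3 - 13*r^2 + 40*r + 48) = (r - 5)*(r - 4)*(r + 2)*(r^3 - 13*r - 12) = (r - 5)*(r - 4)*(r + 1)*(r + 2)*(r^2 - r - 12) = (r - 5)*(r - 4)*(r + 1)*(r + 2)*(r + 3)*(r - 4)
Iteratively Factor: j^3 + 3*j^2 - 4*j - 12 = (j + 2)*(j^2 + j - 6) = (j + 2)*(j + 3)*(j - 2)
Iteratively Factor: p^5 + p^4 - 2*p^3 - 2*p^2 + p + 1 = (p - 1)*(p^4 + 2*p^3 - 2*p - 1) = (p - 1)^2*(p^3 + 3*p^2 + 3*p + 1) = (p - 1)^2*(p + 1)*(p^2 + 2*p + 1) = (p - 1)^2*(p + 1)^2*(p + 1)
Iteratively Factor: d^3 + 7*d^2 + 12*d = (d + 4)*(d^2 + 3*d) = (d + 3)*(d + 4)*(d)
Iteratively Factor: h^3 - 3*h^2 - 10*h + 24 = (h - 4)*(h^2 + h - 6) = (h - 4)*(h + 3)*(h - 2)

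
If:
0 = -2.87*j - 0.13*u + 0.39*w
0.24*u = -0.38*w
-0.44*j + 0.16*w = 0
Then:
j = 0.00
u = 0.00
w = 0.00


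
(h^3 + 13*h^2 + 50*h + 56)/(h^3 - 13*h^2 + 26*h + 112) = (h^2 + 11*h + 28)/(h^2 - 15*h + 56)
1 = 1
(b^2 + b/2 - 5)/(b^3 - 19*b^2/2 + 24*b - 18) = (2*b + 5)/(2*b^2 - 15*b + 18)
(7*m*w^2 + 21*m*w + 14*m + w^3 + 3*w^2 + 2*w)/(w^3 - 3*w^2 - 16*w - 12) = (7*m + w)/(w - 6)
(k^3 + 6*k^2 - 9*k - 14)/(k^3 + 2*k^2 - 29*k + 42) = (k + 1)/(k - 3)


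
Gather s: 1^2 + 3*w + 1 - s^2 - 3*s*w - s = -s^2 + s*(-3*w - 1) + 3*w + 2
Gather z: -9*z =-9*z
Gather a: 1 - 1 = 0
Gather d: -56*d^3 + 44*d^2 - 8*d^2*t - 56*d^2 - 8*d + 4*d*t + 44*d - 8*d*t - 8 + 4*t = -56*d^3 + d^2*(-8*t - 12) + d*(36 - 4*t) + 4*t - 8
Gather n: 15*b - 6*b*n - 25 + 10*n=15*b + n*(10 - 6*b) - 25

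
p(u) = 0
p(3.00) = 0.00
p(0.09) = 0.00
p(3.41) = 0.00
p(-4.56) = 0.00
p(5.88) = 0.00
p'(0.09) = 0.00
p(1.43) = 0.00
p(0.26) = 0.00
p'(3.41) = 0.00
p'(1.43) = 0.00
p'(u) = 0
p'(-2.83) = 0.00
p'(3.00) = 0.00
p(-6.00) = 0.00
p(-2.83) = 0.00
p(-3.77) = 0.00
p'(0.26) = 0.00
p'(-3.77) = 0.00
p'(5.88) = 0.00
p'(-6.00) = 0.00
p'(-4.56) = 0.00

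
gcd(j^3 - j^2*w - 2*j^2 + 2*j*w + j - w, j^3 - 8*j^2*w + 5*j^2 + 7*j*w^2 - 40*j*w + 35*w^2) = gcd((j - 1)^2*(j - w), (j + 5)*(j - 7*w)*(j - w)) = -j + w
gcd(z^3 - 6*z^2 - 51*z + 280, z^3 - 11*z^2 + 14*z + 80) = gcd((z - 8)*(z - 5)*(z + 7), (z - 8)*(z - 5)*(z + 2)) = z^2 - 13*z + 40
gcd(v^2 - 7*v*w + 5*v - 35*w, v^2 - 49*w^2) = v - 7*w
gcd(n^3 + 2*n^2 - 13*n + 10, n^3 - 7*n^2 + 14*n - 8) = n^2 - 3*n + 2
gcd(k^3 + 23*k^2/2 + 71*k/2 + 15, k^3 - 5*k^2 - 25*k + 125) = k + 5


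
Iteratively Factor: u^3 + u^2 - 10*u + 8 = (u - 1)*(u^2 + 2*u - 8) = (u - 1)*(u + 4)*(u - 2)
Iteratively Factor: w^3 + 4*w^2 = (w)*(w^2 + 4*w) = w*(w + 4)*(w)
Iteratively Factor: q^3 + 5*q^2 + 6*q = (q + 2)*(q^2 + 3*q) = q*(q + 2)*(q + 3)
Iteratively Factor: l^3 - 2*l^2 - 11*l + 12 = (l - 1)*(l^2 - l - 12) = (l - 4)*(l - 1)*(l + 3)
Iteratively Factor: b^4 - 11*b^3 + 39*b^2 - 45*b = (b - 3)*(b^3 - 8*b^2 + 15*b) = b*(b - 3)*(b^2 - 8*b + 15) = b*(b - 3)^2*(b - 5)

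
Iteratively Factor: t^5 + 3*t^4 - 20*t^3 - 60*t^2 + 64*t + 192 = (t + 4)*(t^4 - t^3 - 16*t^2 + 4*t + 48) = (t - 4)*(t + 4)*(t^3 + 3*t^2 - 4*t - 12) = (t - 4)*(t - 2)*(t + 4)*(t^2 + 5*t + 6) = (t - 4)*(t - 2)*(t + 2)*(t + 4)*(t + 3)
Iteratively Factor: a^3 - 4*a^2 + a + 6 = (a - 2)*(a^2 - 2*a - 3) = (a - 3)*(a - 2)*(a + 1)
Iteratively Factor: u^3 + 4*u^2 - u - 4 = (u + 4)*(u^2 - 1) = (u - 1)*(u + 4)*(u + 1)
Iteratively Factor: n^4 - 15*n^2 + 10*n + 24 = (n + 4)*(n^3 - 4*n^2 + n + 6) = (n + 1)*(n + 4)*(n^2 - 5*n + 6) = (n - 3)*(n + 1)*(n + 4)*(n - 2)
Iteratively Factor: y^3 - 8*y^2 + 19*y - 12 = (y - 1)*(y^2 - 7*y + 12) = (y - 3)*(y - 1)*(y - 4)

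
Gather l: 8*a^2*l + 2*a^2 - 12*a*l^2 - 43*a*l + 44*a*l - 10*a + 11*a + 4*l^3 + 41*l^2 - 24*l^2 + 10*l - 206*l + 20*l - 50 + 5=2*a^2 + a + 4*l^3 + l^2*(17 - 12*a) + l*(8*a^2 + a - 176) - 45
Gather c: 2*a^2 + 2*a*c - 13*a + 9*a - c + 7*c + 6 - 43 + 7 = 2*a^2 - 4*a + c*(2*a + 6) - 30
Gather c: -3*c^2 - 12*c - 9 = -3*c^2 - 12*c - 9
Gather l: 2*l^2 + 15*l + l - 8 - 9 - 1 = 2*l^2 + 16*l - 18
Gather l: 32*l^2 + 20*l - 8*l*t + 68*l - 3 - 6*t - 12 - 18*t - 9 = 32*l^2 + l*(88 - 8*t) - 24*t - 24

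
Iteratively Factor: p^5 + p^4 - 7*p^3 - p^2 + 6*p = (p + 1)*(p^4 - 7*p^2 + 6*p) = p*(p + 1)*(p^3 - 7*p + 6) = p*(p - 1)*(p + 1)*(p^2 + p - 6) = p*(p - 1)*(p + 1)*(p + 3)*(p - 2)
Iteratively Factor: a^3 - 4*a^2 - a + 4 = (a - 4)*(a^2 - 1) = (a - 4)*(a - 1)*(a + 1)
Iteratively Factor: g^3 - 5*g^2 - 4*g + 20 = (g - 5)*(g^2 - 4) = (g - 5)*(g + 2)*(g - 2)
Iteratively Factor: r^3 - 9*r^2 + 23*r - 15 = (r - 3)*(r^2 - 6*r + 5) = (r - 3)*(r - 1)*(r - 5)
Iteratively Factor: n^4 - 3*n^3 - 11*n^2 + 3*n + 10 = (n - 1)*(n^3 - 2*n^2 - 13*n - 10) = (n - 1)*(n + 2)*(n^2 - 4*n - 5) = (n - 5)*(n - 1)*(n + 2)*(n + 1)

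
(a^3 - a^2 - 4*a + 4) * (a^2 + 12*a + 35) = a^5 + 11*a^4 + 19*a^3 - 79*a^2 - 92*a + 140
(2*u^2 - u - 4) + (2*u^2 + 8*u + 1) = 4*u^2 + 7*u - 3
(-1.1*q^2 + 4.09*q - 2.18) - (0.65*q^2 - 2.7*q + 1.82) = -1.75*q^2 + 6.79*q - 4.0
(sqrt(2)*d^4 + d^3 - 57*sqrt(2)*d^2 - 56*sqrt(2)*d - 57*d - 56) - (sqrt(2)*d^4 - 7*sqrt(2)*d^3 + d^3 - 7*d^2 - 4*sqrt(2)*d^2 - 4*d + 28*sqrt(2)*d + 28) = 7*sqrt(2)*d^3 - 53*sqrt(2)*d^2 + 7*d^2 - 84*sqrt(2)*d - 53*d - 84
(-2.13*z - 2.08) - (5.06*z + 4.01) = -7.19*z - 6.09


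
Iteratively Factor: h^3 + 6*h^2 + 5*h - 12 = (h + 4)*(h^2 + 2*h - 3) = (h + 3)*(h + 4)*(h - 1)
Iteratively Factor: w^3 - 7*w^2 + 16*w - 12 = (w - 2)*(w^2 - 5*w + 6) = (w - 2)^2*(w - 3)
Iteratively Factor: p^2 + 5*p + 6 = (p + 2)*(p + 3)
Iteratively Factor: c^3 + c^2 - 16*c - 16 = (c - 4)*(c^2 + 5*c + 4) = (c - 4)*(c + 4)*(c + 1)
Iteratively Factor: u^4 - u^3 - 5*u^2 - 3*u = (u)*(u^3 - u^2 - 5*u - 3) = u*(u - 3)*(u^2 + 2*u + 1) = u*(u - 3)*(u + 1)*(u + 1)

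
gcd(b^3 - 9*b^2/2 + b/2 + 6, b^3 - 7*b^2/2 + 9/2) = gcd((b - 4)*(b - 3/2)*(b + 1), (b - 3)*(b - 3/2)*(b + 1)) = b^2 - b/2 - 3/2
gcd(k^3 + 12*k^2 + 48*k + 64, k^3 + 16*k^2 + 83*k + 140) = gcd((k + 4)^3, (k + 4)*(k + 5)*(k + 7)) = k + 4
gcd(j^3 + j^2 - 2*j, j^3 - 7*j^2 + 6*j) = j^2 - j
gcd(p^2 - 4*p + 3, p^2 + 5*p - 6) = p - 1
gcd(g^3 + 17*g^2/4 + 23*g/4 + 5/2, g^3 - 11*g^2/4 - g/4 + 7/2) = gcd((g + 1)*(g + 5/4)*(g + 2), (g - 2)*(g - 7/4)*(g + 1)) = g + 1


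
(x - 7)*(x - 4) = x^2 - 11*x + 28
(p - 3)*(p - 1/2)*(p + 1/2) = p^3 - 3*p^2 - p/4 + 3/4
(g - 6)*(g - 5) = g^2 - 11*g + 30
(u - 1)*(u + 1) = u^2 - 1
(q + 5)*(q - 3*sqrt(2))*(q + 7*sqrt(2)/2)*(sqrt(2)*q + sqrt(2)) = sqrt(2)*q^4 + q^3 + 6*sqrt(2)*q^3 - 16*sqrt(2)*q^2 + 6*q^2 - 126*sqrt(2)*q + 5*q - 105*sqrt(2)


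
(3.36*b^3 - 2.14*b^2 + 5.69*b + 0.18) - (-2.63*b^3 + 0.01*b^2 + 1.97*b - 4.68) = 5.99*b^3 - 2.15*b^2 + 3.72*b + 4.86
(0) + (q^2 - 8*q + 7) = q^2 - 8*q + 7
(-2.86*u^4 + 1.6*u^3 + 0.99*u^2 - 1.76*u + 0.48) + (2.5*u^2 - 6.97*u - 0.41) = -2.86*u^4 + 1.6*u^3 + 3.49*u^2 - 8.73*u + 0.07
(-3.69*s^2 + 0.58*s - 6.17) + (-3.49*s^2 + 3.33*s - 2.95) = -7.18*s^2 + 3.91*s - 9.12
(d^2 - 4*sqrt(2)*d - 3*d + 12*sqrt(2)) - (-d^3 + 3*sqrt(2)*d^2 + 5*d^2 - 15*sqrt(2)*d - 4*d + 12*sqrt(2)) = d^3 - 3*sqrt(2)*d^2 - 4*d^2 + d + 11*sqrt(2)*d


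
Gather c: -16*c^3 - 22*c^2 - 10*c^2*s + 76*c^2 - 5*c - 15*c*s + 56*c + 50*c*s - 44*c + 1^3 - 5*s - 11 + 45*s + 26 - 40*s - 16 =-16*c^3 + c^2*(54 - 10*s) + c*(35*s + 7)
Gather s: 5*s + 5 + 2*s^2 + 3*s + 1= 2*s^2 + 8*s + 6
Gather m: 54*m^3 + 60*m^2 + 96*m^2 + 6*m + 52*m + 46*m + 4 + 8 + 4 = 54*m^3 + 156*m^2 + 104*m + 16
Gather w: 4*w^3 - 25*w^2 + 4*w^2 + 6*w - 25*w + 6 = 4*w^3 - 21*w^2 - 19*w + 6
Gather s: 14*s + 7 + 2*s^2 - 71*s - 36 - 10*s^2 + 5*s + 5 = -8*s^2 - 52*s - 24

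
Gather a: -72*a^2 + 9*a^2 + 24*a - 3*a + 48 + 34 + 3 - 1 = -63*a^2 + 21*a + 84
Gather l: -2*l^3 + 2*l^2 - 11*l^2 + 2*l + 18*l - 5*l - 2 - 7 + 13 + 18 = -2*l^3 - 9*l^2 + 15*l + 22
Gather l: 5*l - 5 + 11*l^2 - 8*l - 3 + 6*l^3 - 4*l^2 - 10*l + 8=6*l^3 + 7*l^2 - 13*l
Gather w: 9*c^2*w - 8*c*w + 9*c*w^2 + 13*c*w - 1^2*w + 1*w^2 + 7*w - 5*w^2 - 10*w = w^2*(9*c - 4) + w*(9*c^2 + 5*c - 4)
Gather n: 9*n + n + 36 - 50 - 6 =10*n - 20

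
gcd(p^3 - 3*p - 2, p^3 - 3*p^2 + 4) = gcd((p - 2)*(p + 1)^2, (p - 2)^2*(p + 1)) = p^2 - p - 2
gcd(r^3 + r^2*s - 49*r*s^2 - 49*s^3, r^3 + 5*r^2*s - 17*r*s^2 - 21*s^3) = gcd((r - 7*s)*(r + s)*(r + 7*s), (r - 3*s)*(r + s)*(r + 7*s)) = r^2 + 8*r*s + 7*s^2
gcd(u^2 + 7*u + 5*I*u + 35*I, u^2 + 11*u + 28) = u + 7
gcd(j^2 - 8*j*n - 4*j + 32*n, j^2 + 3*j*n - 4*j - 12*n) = j - 4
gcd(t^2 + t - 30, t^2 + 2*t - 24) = t + 6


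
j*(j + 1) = j^2 + j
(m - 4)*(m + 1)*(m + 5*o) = m^3 + 5*m^2*o - 3*m^2 - 15*m*o - 4*m - 20*o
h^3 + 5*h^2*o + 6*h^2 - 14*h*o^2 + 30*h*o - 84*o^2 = (h + 6)*(h - 2*o)*(h + 7*o)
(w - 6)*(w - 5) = w^2 - 11*w + 30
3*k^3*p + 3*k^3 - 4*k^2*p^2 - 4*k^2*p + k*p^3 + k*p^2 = (-3*k + p)*(-k + p)*(k*p + k)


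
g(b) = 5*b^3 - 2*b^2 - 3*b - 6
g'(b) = 15*b^2 - 4*b - 3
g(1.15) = -4.49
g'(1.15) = 12.24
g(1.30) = -2.30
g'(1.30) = 17.15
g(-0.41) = -5.45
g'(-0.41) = 1.16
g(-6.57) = -1490.59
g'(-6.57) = 670.75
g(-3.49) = -232.43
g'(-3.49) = 193.66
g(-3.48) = -230.50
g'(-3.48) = 192.58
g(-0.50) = -5.62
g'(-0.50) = 2.75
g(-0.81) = -7.54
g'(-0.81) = 10.08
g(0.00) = -6.00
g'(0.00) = -3.00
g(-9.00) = -3786.00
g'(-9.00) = 1248.00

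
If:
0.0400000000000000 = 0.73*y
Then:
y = 0.05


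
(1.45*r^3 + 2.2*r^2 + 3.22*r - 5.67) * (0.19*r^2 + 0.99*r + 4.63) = 0.2755*r^5 + 1.8535*r^4 + 9.5033*r^3 + 12.2965*r^2 + 9.2953*r - 26.2521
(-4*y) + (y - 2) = -3*y - 2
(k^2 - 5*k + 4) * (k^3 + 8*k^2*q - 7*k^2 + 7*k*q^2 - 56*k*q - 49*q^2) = k^5 + 8*k^4*q - 12*k^4 + 7*k^3*q^2 - 96*k^3*q + 39*k^3 - 84*k^2*q^2 + 312*k^2*q - 28*k^2 + 273*k*q^2 - 224*k*q - 196*q^2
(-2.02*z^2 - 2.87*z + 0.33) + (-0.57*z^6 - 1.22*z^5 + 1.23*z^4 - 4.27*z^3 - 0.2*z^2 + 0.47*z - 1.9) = -0.57*z^6 - 1.22*z^5 + 1.23*z^4 - 4.27*z^3 - 2.22*z^2 - 2.4*z - 1.57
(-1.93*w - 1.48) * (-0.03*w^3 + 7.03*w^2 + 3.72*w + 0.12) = 0.0579*w^4 - 13.5235*w^3 - 17.584*w^2 - 5.7372*w - 0.1776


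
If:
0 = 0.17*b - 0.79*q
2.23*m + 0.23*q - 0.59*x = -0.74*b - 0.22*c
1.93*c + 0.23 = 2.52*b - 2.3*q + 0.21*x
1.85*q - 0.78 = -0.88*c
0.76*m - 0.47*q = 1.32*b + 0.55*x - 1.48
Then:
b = 0.57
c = 0.63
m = 0.09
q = 0.12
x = 1.33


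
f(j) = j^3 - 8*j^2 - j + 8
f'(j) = 3*j^2 - 16*j - 1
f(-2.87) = -78.67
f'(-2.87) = 69.63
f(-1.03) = -0.55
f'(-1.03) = 18.66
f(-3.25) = -107.58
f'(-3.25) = 82.69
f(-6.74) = -654.86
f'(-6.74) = 243.12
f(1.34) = -5.30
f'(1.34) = -17.05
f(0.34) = 6.77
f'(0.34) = -6.09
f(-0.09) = 8.02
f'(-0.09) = 0.46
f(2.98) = -39.56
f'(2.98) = -22.04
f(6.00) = -70.00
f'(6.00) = 11.00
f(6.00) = -70.00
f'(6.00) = 11.00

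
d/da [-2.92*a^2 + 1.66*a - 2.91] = 1.66 - 5.84*a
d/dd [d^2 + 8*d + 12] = 2*d + 8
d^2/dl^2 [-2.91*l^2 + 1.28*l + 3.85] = -5.82000000000000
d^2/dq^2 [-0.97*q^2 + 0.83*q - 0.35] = -1.94000000000000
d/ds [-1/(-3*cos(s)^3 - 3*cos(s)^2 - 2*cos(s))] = (9*sin(s) + 2*sin(s)/cos(s)^2 + 6*tan(s))/(-3*sin(s)^2 + 3*cos(s) + 5)^2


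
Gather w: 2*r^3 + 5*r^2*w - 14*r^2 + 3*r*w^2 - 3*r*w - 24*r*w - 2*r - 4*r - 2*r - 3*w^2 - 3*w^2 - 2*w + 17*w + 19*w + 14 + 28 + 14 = 2*r^3 - 14*r^2 - 8*r + w^2*(3*r - 6) + w*(5*r^2 - 27*r + 34) + 56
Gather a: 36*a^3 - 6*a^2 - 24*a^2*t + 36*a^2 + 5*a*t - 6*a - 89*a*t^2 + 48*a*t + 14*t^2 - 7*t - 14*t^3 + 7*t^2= 36*a^3 + a^2*(30 - 24*t) + a*(-89*t^2 + 53*t - 6) - 14*t^3 + 21*t^2 - 7*t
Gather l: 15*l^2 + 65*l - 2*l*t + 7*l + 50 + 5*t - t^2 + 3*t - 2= 15*l^2 + l*(72 - 2*t) - t^2 + 8*t + 48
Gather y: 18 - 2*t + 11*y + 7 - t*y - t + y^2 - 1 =-3*t + y^2 + y*(11 - t) + 24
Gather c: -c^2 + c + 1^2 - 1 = -c^2 + c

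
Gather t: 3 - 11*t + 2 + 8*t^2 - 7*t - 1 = 8*t^2 - 18*t + 4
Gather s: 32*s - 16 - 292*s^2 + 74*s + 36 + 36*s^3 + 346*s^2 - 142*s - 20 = 36*s^3 + 54*s^2 - 36*s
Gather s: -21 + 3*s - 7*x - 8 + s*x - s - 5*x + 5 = s*(x + 2) - 12*x - 24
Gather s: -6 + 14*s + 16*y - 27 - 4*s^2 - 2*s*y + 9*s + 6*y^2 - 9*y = -4*s^2 + s*(23 - 2*y) + 6*y^2 + 7*y - 33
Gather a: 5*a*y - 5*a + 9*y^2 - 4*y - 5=a*(5*y - 5) + 9*y^2 - 4*y - 5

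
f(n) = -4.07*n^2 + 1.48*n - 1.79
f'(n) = 1.48 - 8.14*n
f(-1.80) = -17.64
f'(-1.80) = 16.13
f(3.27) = -40.47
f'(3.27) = -25.14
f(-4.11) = -76.62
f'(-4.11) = 34.94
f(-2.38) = -28.37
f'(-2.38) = 20.85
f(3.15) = -37.51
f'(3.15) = -24.16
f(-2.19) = -24.55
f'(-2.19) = 19.31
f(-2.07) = -22.29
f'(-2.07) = 18.33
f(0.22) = -1.66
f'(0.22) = -0.31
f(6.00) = -139.43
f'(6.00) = -47.36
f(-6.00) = -157.19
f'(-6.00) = 50.32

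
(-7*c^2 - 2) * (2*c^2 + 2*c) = -14*c^4 - 14*c^3 - 4*c^2 - 4*c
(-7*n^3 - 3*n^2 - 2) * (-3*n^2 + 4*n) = 21*n^5 - 19*n^4 - 12*n^3 + 6*n^2 - 8*n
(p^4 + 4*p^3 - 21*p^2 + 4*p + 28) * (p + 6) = p^5 + 10*p^4 + 3*p^3 - 122*p^2 + 52*p + 168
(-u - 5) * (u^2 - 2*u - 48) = -u^3 - 3*u^2 + 58*u + 240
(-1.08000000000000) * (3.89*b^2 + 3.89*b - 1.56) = -4.2012*b^2 - 4.2012*b + 1.6848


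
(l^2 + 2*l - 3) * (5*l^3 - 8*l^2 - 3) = 5*l^5 + 2*l^4 - 31*l^3 + 21*l^2 - 6*l + 9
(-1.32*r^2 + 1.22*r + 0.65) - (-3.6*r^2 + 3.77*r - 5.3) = 2.28*r^2 - 2.55*r + 5.95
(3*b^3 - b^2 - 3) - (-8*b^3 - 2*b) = 11*b^3 - b^2 + 2*b - 3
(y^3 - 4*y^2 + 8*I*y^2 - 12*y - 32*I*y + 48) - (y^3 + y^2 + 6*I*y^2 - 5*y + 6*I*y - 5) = -5*y^2 + 2*I*y^2 - 7*y - 38*I*y + 53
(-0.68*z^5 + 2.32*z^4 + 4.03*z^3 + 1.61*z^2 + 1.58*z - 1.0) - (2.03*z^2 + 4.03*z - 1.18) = -0.68*z^5 + 2.32*z^4 + 4.03*z^3 - 0.42*z^2 - 2.45*z + 0.18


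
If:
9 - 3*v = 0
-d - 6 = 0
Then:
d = -6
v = 3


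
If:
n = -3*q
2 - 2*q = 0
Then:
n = -3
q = 1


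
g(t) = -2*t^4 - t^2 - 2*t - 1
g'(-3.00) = 220.00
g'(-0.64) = 1.38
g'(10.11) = -8289.13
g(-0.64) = -0.47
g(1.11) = -7.49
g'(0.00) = -2.00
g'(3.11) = -248.86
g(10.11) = -21018.06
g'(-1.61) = 34.61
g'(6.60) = -2315.17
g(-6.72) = -4111.28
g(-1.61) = -13.81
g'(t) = -8*t^3 - 2*t - 2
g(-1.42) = -8.31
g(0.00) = -1.00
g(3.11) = -203.99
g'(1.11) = -15.16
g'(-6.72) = 2439.16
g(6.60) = -3852.71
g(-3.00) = -166.00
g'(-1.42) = 23.75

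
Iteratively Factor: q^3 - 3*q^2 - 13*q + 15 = (q + 3)*(q^2 - 6*q + 5) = (q - 5)*(q + 3)*(q - 1)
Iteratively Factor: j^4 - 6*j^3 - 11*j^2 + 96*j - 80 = (j - 1)*(j^3 - 5*j^2 - 16*j + 80) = (j - 4)*(j - 1)*(j^2 - j - 20) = (j - 4)*(j - 1)*(j + 4)*(j - 5)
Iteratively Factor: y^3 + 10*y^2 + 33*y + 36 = (y + 4)*(y^2 + 6*y + 9) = (y + 3)*(y + 4)*(y + 3)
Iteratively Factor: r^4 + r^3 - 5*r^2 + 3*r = (r + 3)*(r^3 - 2*r^2 + r) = (r - 1)*(r + 3)*(r^2 - r) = r*(r - 1)*(r + 3)*(r - 1)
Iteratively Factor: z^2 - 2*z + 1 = (z - 1)*(z - 1)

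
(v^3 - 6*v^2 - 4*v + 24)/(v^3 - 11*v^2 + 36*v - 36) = (v + 2)/(v - 3)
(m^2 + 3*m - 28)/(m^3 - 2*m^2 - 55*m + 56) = (m - 4)/(m^2 - 9*m + 8)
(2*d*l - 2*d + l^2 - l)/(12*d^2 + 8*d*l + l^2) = (l - 1)/(6*d + l)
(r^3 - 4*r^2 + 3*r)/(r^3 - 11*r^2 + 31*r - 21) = r/(r - 7)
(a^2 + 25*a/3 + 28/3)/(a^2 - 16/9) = 3*(a + 7)/(3*a - 4)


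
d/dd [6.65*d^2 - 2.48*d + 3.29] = 13.3*d - 2.48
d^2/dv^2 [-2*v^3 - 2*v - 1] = -12*v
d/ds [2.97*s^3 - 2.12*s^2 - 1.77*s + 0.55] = 8.91*s^2 - 4.24*s - 1.77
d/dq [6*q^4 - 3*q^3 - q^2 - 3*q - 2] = 24*q^3 - 9*q^2 - 2*q - 3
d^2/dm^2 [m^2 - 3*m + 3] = 2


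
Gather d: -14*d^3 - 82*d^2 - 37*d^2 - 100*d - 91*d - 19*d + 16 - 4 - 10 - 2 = -14*d^3 - 119*d^2 - 210*d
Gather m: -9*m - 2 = -9*m - 2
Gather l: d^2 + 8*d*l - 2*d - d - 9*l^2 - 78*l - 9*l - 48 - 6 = d^2 - 3*d - 9*l^2 + l*(8*d - 87) - 54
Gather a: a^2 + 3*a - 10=a^2 + 3*a - 10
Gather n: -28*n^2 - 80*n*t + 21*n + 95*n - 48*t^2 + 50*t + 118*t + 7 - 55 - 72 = -28*n^2 + n*(116 - 80*t) - 48*t^2 + 168*t - 120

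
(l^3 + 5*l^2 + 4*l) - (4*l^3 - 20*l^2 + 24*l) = -3*l^3 + 25*l^2 - 20*l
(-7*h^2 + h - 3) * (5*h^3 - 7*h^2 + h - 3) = -35*h^5 + 54*h^4 - 29*h^3 + 43*h^2 - 6*h + 9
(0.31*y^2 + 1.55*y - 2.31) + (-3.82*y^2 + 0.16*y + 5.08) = -3.51*y^2 + 1.71*y + 2.77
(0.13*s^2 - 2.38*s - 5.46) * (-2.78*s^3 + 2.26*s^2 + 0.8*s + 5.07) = -0.3614*s^5 + 6.9102*s^4 + 9.904*s^3 - 13.5845*s^2 - 16.4346*s - 27.6822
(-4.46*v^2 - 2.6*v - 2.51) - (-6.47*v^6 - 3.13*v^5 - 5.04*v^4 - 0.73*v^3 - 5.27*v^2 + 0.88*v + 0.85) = 6.47*v^6 + 3.13*v^5 + 5.04*v^4 + 0.73*v^3 + 0.81*v^2 - 3.48*v - 3.36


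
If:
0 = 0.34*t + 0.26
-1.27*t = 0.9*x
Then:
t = -0.76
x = 1.08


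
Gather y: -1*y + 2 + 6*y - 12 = 5*y - 10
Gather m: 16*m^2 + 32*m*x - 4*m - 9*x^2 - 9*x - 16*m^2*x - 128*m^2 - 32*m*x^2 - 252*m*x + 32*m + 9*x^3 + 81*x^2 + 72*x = m^2*(-16*x - 112) + m*(-32*x^2 - 220*x + 28) + 9*x^3 + 72*x^2 + 63*x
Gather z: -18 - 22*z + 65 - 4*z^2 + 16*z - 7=-4*z^2 - 6*z + 40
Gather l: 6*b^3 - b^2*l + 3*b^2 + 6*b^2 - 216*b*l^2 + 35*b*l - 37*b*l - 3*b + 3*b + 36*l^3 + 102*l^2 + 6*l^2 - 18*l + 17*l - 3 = 6*b^3 + 9*b^2 + 36*l^3 + l^2*(108 - 216*b) + l*(-b^2 - 2*b - 1) - 3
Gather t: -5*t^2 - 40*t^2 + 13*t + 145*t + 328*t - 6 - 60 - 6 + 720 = -45*t^2 + 486*t + 648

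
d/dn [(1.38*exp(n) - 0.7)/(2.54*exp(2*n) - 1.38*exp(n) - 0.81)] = (-3.5052*exp(2*n) + 3.556*exp(n) - 2.0838)*exp(n)/(6.4516*exp(4*n) - 7.0104*exp(3*n) - 2.2104*exp(2*n) + 2.2356*exp(n) + 0.6561)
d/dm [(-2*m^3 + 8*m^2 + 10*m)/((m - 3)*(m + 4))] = 2*(-m^4 - 2*m^3 + 35*m^2 - 96*m - 60)/(m^4 + 2*m^3 - 23*m^2 - 24*m + 144)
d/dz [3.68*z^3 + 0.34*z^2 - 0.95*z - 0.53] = 11.04*z^2 + 0.68*z - 0.95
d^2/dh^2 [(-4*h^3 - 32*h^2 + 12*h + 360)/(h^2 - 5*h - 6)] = 32*(-17*h^3 + 9*h^2 - 351*h + 603)/(h^6 - 15*h^5 + 57*h^4 + 55*h^3 - 342*h^2 - 540*h - 216)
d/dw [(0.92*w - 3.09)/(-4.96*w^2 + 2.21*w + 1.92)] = (4.5632*w^2 - 30.6528*w + 8.5953)/(24.6016*w^4 - 21.9232*w^3 - 14.1623*w^2 + 8.4864*w + 3.6864)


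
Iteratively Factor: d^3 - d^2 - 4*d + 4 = (d + 2)*(d^2 - 3*d + 2) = (d - 1)*(d + 2)*(d - 2)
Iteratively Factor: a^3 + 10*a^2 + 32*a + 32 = (a + 2)*(a^2 + 8*a + 16) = (a + 2)*(a + 4)*(a + 4)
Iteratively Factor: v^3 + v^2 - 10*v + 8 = (v - 2)*(v^2 + 3*v - 4) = (v - 2)*(v + 4)*(v - 1)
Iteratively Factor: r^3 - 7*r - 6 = (r + 1)*(r^2 - r - 6) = (r + 1)*(r + 2)*(r - 3)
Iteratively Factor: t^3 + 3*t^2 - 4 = (t - 1)*(t^2 + 4*t + 4) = (t - 1)*(t + 2)*(t + 2)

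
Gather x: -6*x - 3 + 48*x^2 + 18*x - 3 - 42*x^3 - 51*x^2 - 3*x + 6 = -42*x^3 - 3*x^2 + 9*x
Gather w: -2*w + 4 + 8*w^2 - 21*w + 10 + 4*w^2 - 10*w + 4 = 12*w^2 - 33*w + 18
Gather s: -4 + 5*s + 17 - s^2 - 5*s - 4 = 9 - s^2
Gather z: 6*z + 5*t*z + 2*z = z*(5*t + 8)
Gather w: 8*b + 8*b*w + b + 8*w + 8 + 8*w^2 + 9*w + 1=9*b + 8*w^2 + w*(8*b + 17) + 9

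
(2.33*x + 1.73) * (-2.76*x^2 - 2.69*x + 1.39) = -6.4308*x^3 - 11.0425*x^2 - 1.415*x + 2.4047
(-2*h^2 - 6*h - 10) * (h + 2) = -2*h^3 - 10*h^2 - 22*h - 20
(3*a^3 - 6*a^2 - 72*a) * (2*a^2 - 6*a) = 6*a^5 - 30*a^4 - 108*a^3 + 432*a^2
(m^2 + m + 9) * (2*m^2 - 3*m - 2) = 2*m^4 - m^3 + 13*m^2 - 29*m - 18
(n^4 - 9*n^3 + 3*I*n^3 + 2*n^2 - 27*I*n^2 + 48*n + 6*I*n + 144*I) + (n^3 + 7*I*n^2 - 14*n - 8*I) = n^4 - 8*n^3 + 3*I*n^3 + 2*n^2 - 20*I*n^2 + 34*n + 6*I*n + 136*I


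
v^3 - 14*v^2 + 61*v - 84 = (v - 7)*(v - 4)*(v - 3)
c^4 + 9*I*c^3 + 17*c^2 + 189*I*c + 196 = (c - 4*I)*(c - I)*(c + 7*I)^2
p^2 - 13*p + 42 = (p - 7)*(p - 6)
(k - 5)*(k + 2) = k^2 - 3*k - 10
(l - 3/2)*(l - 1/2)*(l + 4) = l^3 + 2*l^2 - 29*l/4 + 3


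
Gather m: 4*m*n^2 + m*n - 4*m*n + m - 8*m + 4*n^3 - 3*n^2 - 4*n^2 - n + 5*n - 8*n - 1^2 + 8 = m*(4*n^2 - 3*n - 7) + 4*n^3 - 7*n^2 - 4*n + 7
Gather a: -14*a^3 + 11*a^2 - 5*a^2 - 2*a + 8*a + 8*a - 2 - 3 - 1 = -14*a^3 + 6*a^2 + 14*a - 6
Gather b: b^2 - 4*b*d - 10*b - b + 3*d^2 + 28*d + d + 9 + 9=b^2 + b*(-4*d - 11) + 3*d^2 + 29*d + 18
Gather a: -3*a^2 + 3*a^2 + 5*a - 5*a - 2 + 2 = 0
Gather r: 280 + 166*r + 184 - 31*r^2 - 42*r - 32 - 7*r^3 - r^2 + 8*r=-7*r^3 - 32*r^2 + 132*r + 432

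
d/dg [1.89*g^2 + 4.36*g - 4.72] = 3.78*g + 4.36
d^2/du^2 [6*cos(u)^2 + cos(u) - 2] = -cos(u) - 12*cos(2*u)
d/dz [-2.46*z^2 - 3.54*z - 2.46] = -4.92*z - 3.54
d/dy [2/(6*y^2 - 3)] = -8*y/(3*(2*y^2 - 1)^2)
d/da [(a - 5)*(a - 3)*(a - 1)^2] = 4*a^3 - 30*a^2 + 64*a - 38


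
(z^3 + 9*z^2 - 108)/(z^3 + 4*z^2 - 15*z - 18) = (z + 6)/(z + 1)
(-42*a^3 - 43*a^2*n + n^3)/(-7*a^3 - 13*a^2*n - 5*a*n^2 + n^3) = (6*a + n)/(a + n)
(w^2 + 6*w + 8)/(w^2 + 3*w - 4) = (w + 2)/(w - 1)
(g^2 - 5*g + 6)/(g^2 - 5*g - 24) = (-g^2 + 5*g - 6)/(-g^2 + 5*g + 24)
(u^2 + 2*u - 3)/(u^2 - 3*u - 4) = (-u^2 - 2*u + 3)/(-u^2 + 3*u + 4)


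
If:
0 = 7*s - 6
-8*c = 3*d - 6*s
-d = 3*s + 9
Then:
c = 279/56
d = -81/7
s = 6/7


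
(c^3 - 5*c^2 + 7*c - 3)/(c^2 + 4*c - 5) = (c^2 - 4*c + 3)/(c + 5)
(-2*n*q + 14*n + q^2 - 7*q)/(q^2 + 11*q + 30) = (-2*n*q + 14*n + q^2 - 7*q)/(q^2 + 11*q + 30)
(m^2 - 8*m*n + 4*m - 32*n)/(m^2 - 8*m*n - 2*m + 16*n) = (m + 4)/(m - 2)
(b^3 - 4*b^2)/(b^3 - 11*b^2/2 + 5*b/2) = 2*b*(b - 4)/(2*b^2 - 11*b + 5)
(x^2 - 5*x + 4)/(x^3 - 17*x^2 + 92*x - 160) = (x - 1)/(x^2 - 13*x + 40)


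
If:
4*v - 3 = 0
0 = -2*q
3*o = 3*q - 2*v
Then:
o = -1/2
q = 0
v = 3/4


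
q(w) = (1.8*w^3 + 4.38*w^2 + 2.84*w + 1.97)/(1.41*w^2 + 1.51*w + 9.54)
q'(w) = (-2.82*w - 1.51)*(1.8*w^3 + 4.38*w^2 + 2.84*w + 1.97)/(1.41*w^2 + 1.51*w + 9.54)^2 + (5.4*w^2 + 8.76*w + 2.84)/(1.41*w^2 + 1.51*w + 9.54) = (2.538*w^4 + 5.436*w^3 + 54.1254*w^2 + 78.015*w + 24.1189)/(1.9881*w^4 + 4.2582*w^3 + 29.1829*w^2 + 28.8108*w + 91.0116)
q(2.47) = 2.87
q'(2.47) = 1.51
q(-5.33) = -3.88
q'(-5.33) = 1.37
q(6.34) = 8.64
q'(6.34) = 1.42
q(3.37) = 4.25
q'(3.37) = 1.53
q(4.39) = 5.79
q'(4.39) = 1.50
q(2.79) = 3.36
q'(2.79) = 1.53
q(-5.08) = -3.54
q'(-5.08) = 1.37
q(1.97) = 2.13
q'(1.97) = 1.45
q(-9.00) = -8.91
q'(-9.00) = 1.35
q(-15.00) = -16.87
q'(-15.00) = 1.31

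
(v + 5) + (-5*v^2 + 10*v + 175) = -5*v^2 + 11*v + 180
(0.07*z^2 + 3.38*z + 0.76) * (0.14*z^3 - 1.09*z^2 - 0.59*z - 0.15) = 0.0098*z^5 + 0.3969*z^4 - 3.6191*z^3 - 2.8331*z^2 - 0.9554*z - 0.114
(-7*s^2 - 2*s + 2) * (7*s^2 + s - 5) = -49*s^4 - 21*s^3 + 47*s^2 + 12*s - 10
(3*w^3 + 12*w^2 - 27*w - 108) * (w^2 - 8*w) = 3*w^5 - 12*w^4 - 123*w^3 + 108*w^2 + 864*w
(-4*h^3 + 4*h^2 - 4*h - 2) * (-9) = 36*h^3 - 36*h^2 + 36*h + 18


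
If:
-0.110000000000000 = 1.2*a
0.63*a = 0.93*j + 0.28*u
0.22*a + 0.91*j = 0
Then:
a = -0.09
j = 0.02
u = -0.28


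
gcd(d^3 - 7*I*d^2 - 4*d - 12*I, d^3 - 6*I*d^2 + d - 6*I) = d^2 - 5*I*d + 6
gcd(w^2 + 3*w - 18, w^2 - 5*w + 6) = w - 3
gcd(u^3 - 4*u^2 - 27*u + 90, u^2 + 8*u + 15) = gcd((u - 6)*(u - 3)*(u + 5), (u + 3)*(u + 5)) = u + 5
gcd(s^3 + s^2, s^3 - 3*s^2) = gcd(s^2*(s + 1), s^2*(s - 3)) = s^2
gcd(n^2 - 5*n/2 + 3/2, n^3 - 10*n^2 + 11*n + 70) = 1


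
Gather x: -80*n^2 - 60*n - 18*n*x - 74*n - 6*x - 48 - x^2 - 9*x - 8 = -80*n^2 - 134*n - x^2 + x*(-18*n - 15) - 56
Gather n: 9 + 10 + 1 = 20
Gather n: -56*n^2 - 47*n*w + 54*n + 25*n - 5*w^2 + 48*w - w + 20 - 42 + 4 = -56*n^2 + n*(79 - 47*w) - 5*w^2 + 47*w - 18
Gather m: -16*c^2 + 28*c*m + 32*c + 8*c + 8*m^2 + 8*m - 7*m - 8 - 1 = -16*c^2 + 40*c + 8*m^2 + m*(28*c + 1) - 9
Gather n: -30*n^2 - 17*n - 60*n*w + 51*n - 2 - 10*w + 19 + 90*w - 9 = -30*n^2 + n*(34 - 60*w) + 80*w + 8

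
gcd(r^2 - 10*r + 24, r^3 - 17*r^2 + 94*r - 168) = r^2 - 10*r + 24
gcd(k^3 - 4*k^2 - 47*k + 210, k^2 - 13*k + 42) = k - 6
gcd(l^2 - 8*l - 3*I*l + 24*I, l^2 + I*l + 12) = l - 3*I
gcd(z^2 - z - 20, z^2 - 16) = z + 4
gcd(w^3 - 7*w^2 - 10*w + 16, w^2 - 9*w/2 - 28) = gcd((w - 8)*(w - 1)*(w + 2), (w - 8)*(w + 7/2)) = w - 8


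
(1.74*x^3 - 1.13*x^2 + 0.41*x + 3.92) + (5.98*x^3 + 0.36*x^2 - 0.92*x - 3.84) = 7.72*x^3 - 0.77*x^2 - 0.51*x + 0.0800000000000001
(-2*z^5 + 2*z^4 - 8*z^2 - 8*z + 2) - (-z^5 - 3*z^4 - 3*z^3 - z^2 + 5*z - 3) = -z^5 + 5*z^4 + 3*z^3 - 7*z^2 - 13*z + 5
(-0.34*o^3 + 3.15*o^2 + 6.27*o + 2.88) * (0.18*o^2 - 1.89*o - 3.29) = -0.0612*o^5 + 1.2096*o^4 - 3.7063*o^3 - 21.6954*o^2 - 26.0715*o - 9.4752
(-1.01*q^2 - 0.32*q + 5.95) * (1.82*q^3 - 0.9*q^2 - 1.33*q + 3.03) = -1.8382*q^5 + 0.3266*q^4 + 12.4603*q^3 - 7.9897*q^2 - 8.8831*q + 18.0285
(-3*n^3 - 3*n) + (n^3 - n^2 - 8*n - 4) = -2*n^3 - n^2 - 11*n - 4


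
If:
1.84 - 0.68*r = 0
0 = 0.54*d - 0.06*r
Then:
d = 0.30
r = 2.71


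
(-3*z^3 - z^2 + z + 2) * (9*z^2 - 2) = -27*z^5 - 9*z^4 + 15*z^3 + 20*z^2 - 2*z - 4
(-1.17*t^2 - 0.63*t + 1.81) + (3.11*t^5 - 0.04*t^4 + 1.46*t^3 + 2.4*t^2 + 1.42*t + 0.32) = 3.11*t^5 - 0.04*t^4 + 1.46*t^3 + 1.23*t^2 + 0.79*t + 2.13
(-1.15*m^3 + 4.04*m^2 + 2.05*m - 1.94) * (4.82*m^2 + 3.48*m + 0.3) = -5.543*m^5 + 15.4708*m^4 + 23.5952*m^3 - 1.0048*m^2 - 6.1362*m - 0.582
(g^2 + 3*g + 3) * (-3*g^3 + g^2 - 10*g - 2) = -3*g^5 - 8*g^4 - 16*g^3 - 29*g^2 - 36*g - 6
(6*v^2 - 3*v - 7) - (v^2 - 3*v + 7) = 5*v^2 - 14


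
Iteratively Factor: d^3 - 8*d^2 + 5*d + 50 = (d + 2)*(d^2 - 10*d + 25) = (d - 5)*(d + 2)*(d - 5)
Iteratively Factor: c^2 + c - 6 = (c - 2)*(c + 3)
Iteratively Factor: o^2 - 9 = (o + 3)*(o - 3)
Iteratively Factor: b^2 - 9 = (b + 3)*(b - 3)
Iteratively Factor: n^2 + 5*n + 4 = (n + 4)*(n + 1)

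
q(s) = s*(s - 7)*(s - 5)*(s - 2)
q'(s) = s*(s - 7)*(s - 5) + s*(s - 7)*(s - 2) + s*(s - 5)*(s - 2) + (s - 7)*(s - 5)*(s - 2)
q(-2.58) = 858.06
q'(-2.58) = -722.70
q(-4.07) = 2480.49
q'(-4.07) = -1515.66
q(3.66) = 27.19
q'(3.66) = -4.62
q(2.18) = 5.33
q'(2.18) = 29.08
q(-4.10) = 2526.26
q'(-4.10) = -1535.50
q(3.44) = 27.51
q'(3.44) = 1.74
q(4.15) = 21.61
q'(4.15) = -17.75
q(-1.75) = 387.60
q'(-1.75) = -426.56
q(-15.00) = 112200.00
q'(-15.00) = -24790.00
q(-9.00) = 22176.00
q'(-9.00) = -7450.00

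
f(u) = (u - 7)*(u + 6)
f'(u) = 2*u - 1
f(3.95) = -30.35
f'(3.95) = 6.90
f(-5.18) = -9.99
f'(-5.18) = -11.36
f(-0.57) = -41.11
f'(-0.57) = -2.14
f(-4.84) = -13.73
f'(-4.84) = -10.68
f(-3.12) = -29.15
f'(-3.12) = -7.24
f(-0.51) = -41.23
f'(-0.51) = -2.02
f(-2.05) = -35.75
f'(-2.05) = -5.10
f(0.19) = -42.15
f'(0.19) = -0.62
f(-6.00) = 0.00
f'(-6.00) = -13.00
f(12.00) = 90.00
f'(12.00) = 23.00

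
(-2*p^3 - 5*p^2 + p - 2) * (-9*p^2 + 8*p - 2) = 18*p^5 + 29*p^4 - 45*p^3 + 36*p^2 - 18*p + 4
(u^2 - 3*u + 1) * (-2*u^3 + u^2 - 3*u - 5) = -2*u^5 + 7*u^4 - 8*u^3 + 5*u^2 + 12*u - 5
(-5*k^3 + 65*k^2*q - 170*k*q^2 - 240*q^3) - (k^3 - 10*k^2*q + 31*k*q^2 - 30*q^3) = -6*k^3 + 75*k^2*q - 201*k*q^2 - 210*q^3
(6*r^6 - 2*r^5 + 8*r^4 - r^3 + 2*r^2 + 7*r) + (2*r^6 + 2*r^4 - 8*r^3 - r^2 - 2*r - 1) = 8*r^6 - 2*r^5 + 10*r^4 - 9*r^3 + r^2 + 5*r - 1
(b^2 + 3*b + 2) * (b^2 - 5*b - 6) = b^4 - 2*b^3 - 19*b^2 - 28*b - 12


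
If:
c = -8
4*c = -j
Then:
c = -8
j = 32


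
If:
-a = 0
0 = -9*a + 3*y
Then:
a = 0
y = 0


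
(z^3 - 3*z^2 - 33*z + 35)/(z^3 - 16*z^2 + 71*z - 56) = (z + 5)/(z - 8)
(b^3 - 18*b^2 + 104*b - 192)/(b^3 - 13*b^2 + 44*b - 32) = (b - 6)/(b - 1)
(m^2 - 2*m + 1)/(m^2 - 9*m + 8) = (m - 1)/(m - 8)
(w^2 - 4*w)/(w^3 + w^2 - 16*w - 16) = w/(w^2 + 5*w + 4)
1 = 1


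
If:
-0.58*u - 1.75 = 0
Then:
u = -3.02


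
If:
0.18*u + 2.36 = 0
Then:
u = -13.11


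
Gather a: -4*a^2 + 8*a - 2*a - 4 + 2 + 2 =-4*a^2 + 6*a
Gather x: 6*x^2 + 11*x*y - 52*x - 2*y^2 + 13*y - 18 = 6*x^2 + x*(11*y - 52) - 2*y^2 + 13*y - 18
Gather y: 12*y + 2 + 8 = 12*y + 10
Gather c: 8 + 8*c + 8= 8*c + 16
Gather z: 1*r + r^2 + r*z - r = r^2 + r*z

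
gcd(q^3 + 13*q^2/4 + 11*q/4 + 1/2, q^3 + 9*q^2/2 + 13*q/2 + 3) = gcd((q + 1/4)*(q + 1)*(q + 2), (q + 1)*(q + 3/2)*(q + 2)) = q^2 + 3*q + 2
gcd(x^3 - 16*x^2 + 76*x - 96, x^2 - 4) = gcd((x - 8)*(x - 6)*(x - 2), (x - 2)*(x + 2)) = x - 2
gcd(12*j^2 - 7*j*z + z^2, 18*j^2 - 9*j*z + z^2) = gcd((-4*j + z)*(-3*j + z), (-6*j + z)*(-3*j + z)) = -3*j + z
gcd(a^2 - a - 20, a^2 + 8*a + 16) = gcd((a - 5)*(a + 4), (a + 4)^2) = a + 4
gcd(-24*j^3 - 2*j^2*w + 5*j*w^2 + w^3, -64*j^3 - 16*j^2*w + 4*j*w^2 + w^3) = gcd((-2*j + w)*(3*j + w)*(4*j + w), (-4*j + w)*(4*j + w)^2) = 4*j + w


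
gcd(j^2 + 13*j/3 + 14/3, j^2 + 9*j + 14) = j + 2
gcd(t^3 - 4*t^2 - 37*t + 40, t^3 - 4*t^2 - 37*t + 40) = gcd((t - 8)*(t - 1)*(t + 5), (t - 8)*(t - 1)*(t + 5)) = t^3 - 4*t^2 - 37*t + 40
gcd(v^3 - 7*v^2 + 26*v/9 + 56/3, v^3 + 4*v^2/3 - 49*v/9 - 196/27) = v^2 - v - 28/9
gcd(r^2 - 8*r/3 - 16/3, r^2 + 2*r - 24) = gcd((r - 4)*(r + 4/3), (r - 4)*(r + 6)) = r - 4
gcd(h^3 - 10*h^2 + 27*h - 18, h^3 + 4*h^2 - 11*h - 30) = h - 3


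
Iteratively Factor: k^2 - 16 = (k + 4)*(k - 4)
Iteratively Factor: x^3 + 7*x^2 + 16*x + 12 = (x + 3)*(x^2 + 4*x + 4) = (x + 2)*(x + 3)*(x + 2)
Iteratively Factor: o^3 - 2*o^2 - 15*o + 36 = (o - 3)*(o^2 + o - 12) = (o - 3)^2*(o + 4)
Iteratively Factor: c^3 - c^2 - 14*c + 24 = (c - 2)*(c^2 + c - 12) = (c - 2)*(c + 4)*(c - 3)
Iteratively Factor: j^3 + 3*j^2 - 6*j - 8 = (j + 1)*(j^2 + 2*j - 8) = (j + 1)*(j + 4)*(j - 2)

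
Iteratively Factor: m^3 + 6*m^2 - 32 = (m + 4)*(m^2 + 2*m - 8) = (m - 2)*(m + 4)*(m + 4)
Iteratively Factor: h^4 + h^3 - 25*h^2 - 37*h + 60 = (h - 5)*(h^3 + 6*h^2 + 5*h - 12) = (h - 5)*(h + 4)*(h^2 + 2*h - 3) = (h - 5)*(h - 1)*(h + 4)*(h + 3)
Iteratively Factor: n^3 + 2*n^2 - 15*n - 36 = (n - 4)*(n^2 + 6*n + 9) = (n - 4)*(n + 3)*(n + 3)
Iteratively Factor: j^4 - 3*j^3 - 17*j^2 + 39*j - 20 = (j + 4)*(j^3 - 7*j^2 + 11*j - 5) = (j - 1)*(j + 4)*(j^2 - 6*j + 5) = (j - 5)*(j - 1)*(j + 4)*(j - 1)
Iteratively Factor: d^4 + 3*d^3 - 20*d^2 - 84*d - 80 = (d - 5)*(d^3 + 8*d^2 + 20*d + 16) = (d - 5)*(d + 4)*(d^2 + 4*d + 4) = (d - 5)*(d + 2)*(d + 4)*(d + 2)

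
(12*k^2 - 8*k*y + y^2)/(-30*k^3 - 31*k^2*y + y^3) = (-2*k + y)/(5*k^2 + 6*k*y + y^2)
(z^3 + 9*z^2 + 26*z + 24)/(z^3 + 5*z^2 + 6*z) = (z + 4)/z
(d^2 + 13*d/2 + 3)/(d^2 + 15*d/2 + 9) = (2*d + 1)/(2*d + 3)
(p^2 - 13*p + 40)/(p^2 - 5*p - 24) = (p - 5)/(p + 3)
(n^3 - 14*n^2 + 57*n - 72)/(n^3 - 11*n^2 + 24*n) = (n - 3)/n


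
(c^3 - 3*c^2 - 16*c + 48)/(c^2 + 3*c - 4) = (c^2 - 7*c + 12)/(c - 1)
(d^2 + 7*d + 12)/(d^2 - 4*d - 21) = (d + 4)/(d - 7)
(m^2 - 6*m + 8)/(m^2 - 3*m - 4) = (m - 2)/(m + 1)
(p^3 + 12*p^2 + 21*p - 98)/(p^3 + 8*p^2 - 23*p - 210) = (p^2 + 5*p - 14)/(p^2 + p - 30)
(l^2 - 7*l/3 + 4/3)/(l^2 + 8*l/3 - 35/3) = (3*l^2 - 7*l + 4)/(3*l^2 + 8*l - 35)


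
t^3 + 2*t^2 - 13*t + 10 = (t - 2)*(t - 1)*(t + 5)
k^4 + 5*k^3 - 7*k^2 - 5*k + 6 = (k - 1)^2*(k + 1)*(k + 6)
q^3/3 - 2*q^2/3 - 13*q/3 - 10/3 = (q/3 + 1/3)*(q - 5)*(q + 2)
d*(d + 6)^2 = d^3 + 12*d^2 + 36*d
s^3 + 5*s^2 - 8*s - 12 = (s - 2)*(s + 1)*(s + 6)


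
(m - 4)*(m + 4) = m^2 - 16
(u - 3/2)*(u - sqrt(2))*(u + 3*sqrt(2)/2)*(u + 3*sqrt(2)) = u^4 - 3*u^3/2 + 7*sqrt(2)*u^3/2 - 21*sqrt(2)*u^2/4 - 9*sqrt(2)*u + 27*sqrt(2)/2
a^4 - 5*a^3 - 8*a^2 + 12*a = a*(a - 6)*(a - 1)*(a + 2)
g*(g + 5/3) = g^2 + 5*g/3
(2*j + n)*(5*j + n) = 10*j^2 + 7*j*n + n^2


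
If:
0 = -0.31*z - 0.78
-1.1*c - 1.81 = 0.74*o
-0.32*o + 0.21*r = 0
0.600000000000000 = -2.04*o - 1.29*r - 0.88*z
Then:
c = -1.92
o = 0.40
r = 0.61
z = -2.52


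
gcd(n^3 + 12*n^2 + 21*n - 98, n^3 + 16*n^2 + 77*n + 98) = n^2 + 14*n + 49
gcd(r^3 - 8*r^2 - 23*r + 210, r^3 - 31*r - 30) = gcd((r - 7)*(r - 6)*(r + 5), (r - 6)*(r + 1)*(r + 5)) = r^2 - r - 30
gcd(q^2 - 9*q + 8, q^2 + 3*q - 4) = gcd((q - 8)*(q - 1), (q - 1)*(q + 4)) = q - 1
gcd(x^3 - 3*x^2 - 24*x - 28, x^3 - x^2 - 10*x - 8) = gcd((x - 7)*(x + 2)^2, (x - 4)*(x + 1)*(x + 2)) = x + 2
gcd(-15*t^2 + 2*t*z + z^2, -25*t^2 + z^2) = 5*t + z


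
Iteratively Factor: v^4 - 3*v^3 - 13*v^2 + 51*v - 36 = (v - 1)*(v^3 - 2*v^2 - 15*v + 36) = (v - 3)*(v - 1)*(v^2 + v - 12) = (v - 3)*(v - 1)*(v + 4)*(v - 3)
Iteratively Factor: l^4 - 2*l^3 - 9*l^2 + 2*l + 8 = (l + 2)*(l^3 - 4*l^2 - l + 4) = (l - 4)*(l + 2)*(l^2 - 1) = (l - 4)*(l + 1)*(l + 2)*(l - 1)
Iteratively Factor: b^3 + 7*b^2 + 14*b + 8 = (b + 4)*(b^2 + 3*b + 2) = (b + 2)*(b + 4)*(b + 1)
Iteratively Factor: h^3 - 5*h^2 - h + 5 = (h - 1)*(h^2 - 4*h - 5) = (h - 5)*(h - 1)*(h + 1)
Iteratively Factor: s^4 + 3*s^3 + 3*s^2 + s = (s + 1)*(s^3 + 2*s^2 + s) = s*(s + 1)*(s^2 + 2*s + 1) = s*(s + 1)^2*(s + 1)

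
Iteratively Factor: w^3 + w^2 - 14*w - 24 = (w - 4)*(w^2 + 5*w + 6) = (w - 4)*(w + 2)*(w + 3)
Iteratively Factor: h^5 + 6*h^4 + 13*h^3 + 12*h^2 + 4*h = (h + 2)*(h^4 + 4*h^3 + 5*h^2 + 2*h) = h*(h + 2)*(h^3 + 4*h^2 + 5*h + 2) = h*(h + 1)*(h + 2)*(h^2 + 3*h + 2) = h*(h + 1)*(h + 2)^2*(h + 1)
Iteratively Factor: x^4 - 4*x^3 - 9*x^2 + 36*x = (x)*(x^3 - 4*x^2 - 9*x + 36) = x*(x + 3)*(x^2 - 7*x + 12) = x*(x - 4)*(x + 3)*(x - 3)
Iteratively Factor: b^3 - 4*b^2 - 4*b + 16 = (b - 4)*(b^2 - 4) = (b - 4)*(b + 2)*(b - 2)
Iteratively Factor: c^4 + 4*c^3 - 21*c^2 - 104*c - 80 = (c + 4)*(c^3 - 21*c - 20) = (c + 1)*(c + 4)*(c^2 - c - 20) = (c + 1)*(c + 4)^2*(c - 5)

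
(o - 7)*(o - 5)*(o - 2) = o^3 - 14*o^2 + 59*o - 70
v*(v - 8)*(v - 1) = v^3 - 9*v^2 + 8*v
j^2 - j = j*(j - 1)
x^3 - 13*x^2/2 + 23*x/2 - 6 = (x - 4)*(x - 3/2)*(x - 1)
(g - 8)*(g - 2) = g^2 - 10*g + 16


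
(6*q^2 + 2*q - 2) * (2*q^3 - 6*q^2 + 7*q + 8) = 12*q^5 - 32*q^4 + 26*q^3 + 74*q^2 + 2*q - 16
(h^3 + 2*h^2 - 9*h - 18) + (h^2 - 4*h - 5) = h^3 + 3*h^2 - 13*h - 23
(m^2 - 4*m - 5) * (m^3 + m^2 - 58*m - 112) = m^5 - 3*m^4 - 67*m^3 + 115*m^2 + 738*m + 560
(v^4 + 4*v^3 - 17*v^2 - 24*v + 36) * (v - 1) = v^5 + 3*v^4 - 21*v^3 - 7*v^2 + 60*v - 36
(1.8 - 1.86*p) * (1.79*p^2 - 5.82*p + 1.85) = -3.3294*p^3 + 14.0472*p^2 - 13.917*p + 3.33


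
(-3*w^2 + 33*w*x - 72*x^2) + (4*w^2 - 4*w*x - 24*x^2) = w^2 + 29*w*x - 96*x^2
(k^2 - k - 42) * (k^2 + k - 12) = k^4 - 55*k^2 - 30*k + 504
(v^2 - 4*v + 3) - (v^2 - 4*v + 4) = -1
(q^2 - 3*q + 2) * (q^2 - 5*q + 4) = q^4 - 8*q^3 + 21*q^2 - 22*q + 8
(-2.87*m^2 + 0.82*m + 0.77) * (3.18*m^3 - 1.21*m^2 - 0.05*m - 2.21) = -9.1266*m^5 + 6.0803*m^4 + 1.5999*m^3 + 5.37*m^2 - 1.8507*m - 1.7017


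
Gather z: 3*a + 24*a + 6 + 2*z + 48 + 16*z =27*a + 18*z + 54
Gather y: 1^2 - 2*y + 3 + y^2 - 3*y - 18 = y^2 - 5*y - 14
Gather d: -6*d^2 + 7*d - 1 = -6*d^2 + 7*d - 1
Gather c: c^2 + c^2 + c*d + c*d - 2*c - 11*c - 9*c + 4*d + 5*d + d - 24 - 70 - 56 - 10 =2*c^2 + c*(2*d - 22) + 10*d - 160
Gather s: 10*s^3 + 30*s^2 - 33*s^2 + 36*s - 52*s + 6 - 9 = 10*s^3 - 3*s^2 - 16*s - 3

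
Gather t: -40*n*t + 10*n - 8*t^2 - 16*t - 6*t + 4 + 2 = 10*n - 8*t^2 + t*(-40*n - 22) + 6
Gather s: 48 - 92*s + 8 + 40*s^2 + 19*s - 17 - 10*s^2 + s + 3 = 30*s^2 - 72*s + 42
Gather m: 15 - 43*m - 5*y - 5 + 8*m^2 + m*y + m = 8*m^2 + m*(y - 42) - 5*y + 10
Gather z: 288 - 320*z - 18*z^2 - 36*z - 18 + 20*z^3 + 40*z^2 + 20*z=20*z^3 + 22*z^2 - 336*z + 270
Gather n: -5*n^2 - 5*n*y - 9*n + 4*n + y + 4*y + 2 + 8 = -5*n^2 + n*(-5*y - 5) + 5*y + 10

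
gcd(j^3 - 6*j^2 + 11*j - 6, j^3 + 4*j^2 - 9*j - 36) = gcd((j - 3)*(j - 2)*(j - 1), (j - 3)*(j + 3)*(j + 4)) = j - 3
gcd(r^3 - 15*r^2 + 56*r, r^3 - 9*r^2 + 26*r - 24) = 1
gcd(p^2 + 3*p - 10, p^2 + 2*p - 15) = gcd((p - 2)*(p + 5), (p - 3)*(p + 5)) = p + 5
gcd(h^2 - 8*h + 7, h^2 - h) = h - 1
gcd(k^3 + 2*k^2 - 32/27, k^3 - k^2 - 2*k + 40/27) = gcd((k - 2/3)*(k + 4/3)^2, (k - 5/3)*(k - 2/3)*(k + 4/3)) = k^2 + 2*k/3 - 8/9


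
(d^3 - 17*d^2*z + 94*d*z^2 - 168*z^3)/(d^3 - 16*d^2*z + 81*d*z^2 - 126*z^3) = (-d + 4*z)/(-d + 3*z)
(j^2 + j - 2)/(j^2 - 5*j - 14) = (j - 1)/(j - 7)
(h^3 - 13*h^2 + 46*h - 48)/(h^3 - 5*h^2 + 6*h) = (h - 8)/h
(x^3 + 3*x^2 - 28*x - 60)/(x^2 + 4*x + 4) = (x^2 + x - 30)/(x + 2)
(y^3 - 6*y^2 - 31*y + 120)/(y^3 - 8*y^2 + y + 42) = (y^2 - 3*y - 40)/(y^2 - 5*y - 14)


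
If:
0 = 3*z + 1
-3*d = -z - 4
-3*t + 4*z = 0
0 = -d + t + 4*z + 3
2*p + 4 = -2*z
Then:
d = 11/9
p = -5/3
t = -4/9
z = -1/3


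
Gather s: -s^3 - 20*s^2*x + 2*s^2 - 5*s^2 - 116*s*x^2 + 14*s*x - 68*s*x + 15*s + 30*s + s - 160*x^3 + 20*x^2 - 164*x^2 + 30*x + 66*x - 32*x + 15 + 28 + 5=-s^3 + s^2*(-20*x - 3) + s*(-116*x^2 - 54*x + 46) - 160*x^3 - 144*x^2 + 64*x + 48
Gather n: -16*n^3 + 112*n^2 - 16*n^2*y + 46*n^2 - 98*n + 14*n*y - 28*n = -16*n^3 + n^2*(158 - 16*y) + n*(14*y - 126)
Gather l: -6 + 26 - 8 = 12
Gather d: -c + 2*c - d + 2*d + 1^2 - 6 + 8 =c + d + 3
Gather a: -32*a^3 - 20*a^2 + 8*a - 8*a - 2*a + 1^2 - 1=-32*a^3 - 20*a^2 - 2*a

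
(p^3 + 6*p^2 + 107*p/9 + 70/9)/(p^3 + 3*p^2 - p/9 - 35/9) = (p + 2)/(p - 1)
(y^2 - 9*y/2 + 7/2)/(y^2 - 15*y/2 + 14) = (y - 1)/(y - 4)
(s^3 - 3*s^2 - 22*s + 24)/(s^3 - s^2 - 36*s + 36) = (s + 4)/(s + 6)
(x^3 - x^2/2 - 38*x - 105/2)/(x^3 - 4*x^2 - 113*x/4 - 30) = 2*(x^2 - 2*x - 35)/(2*x^2 - 11*x - 40)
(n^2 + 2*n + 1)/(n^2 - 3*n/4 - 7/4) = 4*(n + 1)/(4*n - 7)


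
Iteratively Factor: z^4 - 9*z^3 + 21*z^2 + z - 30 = (z - 3)*(z^3 - 6*z^2 + 3*z + 10) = (z - 3)*(z + 1)*(z^2 - 7*z + 10) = (z - 5)*(z - 3)*(z + 1)*(z - 2)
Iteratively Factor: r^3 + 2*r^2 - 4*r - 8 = (r - 2)*(r^2 + 4*r + 4) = (r - 2)*(r + 2)*(r + 2)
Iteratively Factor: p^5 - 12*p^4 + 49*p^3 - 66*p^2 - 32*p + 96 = (p + 1)*(p^4 - 13*p^3 + 62*p^2 - 128*p + 96) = (p - 3)*(p + 1)*(p^3 - 10*p^2 + 32*p - 32) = (p - 4)*(p - 3)*(p + 1)*(p^2 - 6*p + 8) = (p - 4)*(p - 3)*(p - 2)*(p + 1)*(p - 4)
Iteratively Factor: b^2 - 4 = (b + 2)*(b - 2)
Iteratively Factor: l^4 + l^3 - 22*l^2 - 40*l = (l + 2)*(l^3 - l^2 - 20*l) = (l + 2)*(l + 4)*(l^2 - 5*l) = l*(l + 2)*(l + 4)*(l - 5)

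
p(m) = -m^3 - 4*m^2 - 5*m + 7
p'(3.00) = -56.00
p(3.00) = -71.00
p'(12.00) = -533.00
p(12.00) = -2357.00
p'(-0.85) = -0.37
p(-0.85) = 8.97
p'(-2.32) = -2.59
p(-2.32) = 9.56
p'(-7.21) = -103.27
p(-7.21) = 209.92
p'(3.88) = -81.20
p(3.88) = -131.03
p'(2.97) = -55.22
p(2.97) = -69.33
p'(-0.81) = -0.49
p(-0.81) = 8.96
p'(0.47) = -9.42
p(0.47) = 3.66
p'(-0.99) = -0.02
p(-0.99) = 9.00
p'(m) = -3*m^2 - 8*m - 5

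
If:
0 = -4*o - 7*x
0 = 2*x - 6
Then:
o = -21/4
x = 3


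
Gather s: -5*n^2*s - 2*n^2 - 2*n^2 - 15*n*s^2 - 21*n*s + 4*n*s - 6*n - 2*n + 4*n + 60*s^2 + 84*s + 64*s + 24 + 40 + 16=-4*n^2 - 4*n + s^2*(60 - 15*n) + s*(-5*n^2 - 17*n + 148) + 80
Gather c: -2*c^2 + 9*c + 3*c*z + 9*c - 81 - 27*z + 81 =-2*c^2 + c*(3*z + 18) - 27*z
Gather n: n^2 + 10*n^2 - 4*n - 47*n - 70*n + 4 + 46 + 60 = 11*n^2 - 121*n + 110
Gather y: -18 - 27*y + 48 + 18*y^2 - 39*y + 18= 18*y^2 - 66*y + 48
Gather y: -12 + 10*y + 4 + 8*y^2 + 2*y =8*y^2 + 12*y - 8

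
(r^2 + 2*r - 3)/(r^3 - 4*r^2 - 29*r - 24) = (r - 1)/(r^2 - 7*r - 8)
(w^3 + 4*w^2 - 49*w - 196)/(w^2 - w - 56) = (w^2 - 3*w - 28)/(w - 8)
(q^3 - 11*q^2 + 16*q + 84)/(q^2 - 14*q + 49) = (q^2 - 4*q - 12)/(q - 7)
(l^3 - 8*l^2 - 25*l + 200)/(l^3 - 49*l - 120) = (l - 5)/(l + 3)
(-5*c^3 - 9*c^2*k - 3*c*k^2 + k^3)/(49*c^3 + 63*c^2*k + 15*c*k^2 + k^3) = (-5*c^2 - 4*c*k + k^2)/(49*c^2 + 14*c*k + k^2)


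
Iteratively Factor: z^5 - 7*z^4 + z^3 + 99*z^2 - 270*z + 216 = (z + 4)*(z^4 - 11*z^3 + 45*z^2 - 81*z + 54) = (z - 3)*(z + 4)*(z^3 - 8*z^2 + 21*z - 18) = (z - 3)^2*(z + 4)*(z^2 - 5*z + 6) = (z - 3)^3*(z + 4)*(z - 2)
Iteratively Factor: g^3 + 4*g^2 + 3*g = (g + 1)*(g^2 + 3*g) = (g + 1)*(g + 3)*(g)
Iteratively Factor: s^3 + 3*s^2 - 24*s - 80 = (s + 4)*(s^2 - s - 20) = (s - 5)*(s + 4)*(s + 4)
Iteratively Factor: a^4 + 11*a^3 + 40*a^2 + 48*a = (a)*(a^3 + 11*a^2 + 40*a + 48) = a*(a + 4)*(a^2 + 7*a + 12) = a*(a + 4)^2*(a + 3)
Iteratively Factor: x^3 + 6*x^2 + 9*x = (x + 3)*(x^2 + 3*x) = x*(x + 3)*(x + 3)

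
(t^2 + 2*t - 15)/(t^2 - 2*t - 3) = (t + 5)/(t + 1)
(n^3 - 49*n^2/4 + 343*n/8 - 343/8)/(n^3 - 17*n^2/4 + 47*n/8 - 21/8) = (2*n^2 - 21*n + 49)/(2*n^2 - 5*n + 3)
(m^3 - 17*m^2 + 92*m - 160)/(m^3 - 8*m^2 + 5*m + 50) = (m^2 - 12*m + 32)/(m^2 - 3*m - 10)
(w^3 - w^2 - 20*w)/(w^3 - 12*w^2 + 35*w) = (w + 4)/(w - 7)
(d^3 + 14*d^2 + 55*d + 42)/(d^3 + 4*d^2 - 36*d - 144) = (d^2 + 8*d + 7)/(d^2 - 2*d - 24)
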